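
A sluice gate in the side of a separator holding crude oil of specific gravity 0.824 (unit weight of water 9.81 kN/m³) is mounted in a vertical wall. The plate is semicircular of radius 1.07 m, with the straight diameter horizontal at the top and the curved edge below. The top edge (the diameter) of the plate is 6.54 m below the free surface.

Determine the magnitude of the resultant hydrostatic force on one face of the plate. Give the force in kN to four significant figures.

F ≈ 101.7 kN

γ = 0.824 × 9.81 = 8.08344 kN/m³.
The centroid of a semicircle lies 4r/(3π) = 0.454122 m from the diameter, here below the top edge, so the centroid depth is h_c = 6.54 + 0.454122 = 6.99412 m.
A = πr²/2 = π × 1.07²/2 = 1.7984 m².
Resultant F = γ·h_c·A = 8.08344 × 6.99412 × 1.7984 = 101.675 kN.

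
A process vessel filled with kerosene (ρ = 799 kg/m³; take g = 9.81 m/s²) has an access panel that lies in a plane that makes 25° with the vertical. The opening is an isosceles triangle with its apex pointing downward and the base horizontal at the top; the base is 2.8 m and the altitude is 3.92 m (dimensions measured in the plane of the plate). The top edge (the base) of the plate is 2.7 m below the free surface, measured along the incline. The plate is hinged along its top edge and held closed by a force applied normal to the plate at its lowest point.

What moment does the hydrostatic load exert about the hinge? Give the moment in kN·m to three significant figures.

γ = ρg = 799 × 9.81 / 1000 = 7.83819 kN/m³.
The plate makes 25° with the vertical, i.e. θ = 90° − 25° = 65° to the horizontal. Measuring y along the incline from the free-surface line, vertical depth h = y·sinθ with sinθ = 0.906308.
With the apex down, the centroid sits h/3 = 3.92/3 = 1.30667 m below the base (the top edge), so y_c = 2.7 + 1.30667 = 4.00667 m and h_c = 4.00667 × 0.906308 = 3.63128 m.
A = ½ × 2.8 × 3.92 = 5.488 m².
Resultant F = γ·h_c·A = 7.83819 × 3.63128 × 5.488 = 156.203 kN.
I_c = b·h³/36 = 2.8 × 3.92³/36 = 4.68504 m⁴.
Centre of pressure: y_p = y_c + I_c/(y_c·A) = 4.00667 + 4.68504/(4.00667 × 5.488) = 4.00667 + 0.213067 = 4.21974 m along the plane.
The resultant acts 1.30667 + 0.213067 = 1.51974 m (along the plate) below the hinge at the top edge, so the moment about the hinge is M = F × 1.51974 = 156.203 × 1.51974 = 237.388 kN·m.

M ≈ 237 kN·m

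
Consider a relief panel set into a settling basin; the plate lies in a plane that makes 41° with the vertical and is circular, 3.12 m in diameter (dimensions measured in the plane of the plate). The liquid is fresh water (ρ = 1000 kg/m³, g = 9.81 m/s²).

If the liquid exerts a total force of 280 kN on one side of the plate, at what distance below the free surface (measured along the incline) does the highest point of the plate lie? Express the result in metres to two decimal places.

y_top ≈ 3.39 m

γ = ρg = 1000 × 9.81 = 9810 N/m³ = 9.81 kN/m³.
A = π(1.56)² = 7.64538 m².
From F = γ·h_c·A, the centroid depth is h_c = 280/(9.81 × 7.64538) = 3.73327 m.
The plate makes 41° with the vertical, i.e. θ = 90° − 41° = 49° to the horizontal. Measuring y along the incline from the free-surface line, vertical depth h = y·sinθ with sinθ = 0.754710.
Along the incline, y_c = h_c/sinθ = 3.73327/0.754710 = 4.94663 m.
The centroid is at the centre, 1.56 m below the top of the plate, so the highest point sits at y_top = 4.94663 − 1.56 = 3.38663 m along the incline.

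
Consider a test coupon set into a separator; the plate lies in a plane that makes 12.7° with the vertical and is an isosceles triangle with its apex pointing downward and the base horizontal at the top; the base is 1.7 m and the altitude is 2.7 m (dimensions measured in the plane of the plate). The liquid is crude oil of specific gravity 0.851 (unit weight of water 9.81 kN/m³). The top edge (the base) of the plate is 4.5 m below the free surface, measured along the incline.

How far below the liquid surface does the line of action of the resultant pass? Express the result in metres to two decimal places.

γ = 0.851 × 9.81 = 8.34831 kN/m³.
The plate makes 12.7° with the vertical, i.e. θ = 90° − 12.7° = 77.3° to the horizontal. Measuring y along the incline from the free-surface line, vertical depth h = y·sinθ with sinθ = 0.975535.
With the apex down, the centroid sits h/3 = 2.7/3 = 0.9 m below the base (the top edge), so y_c = 4.5 + 0.9 = 5.4 m and h_c = 5.4 × 0.975535 = 5.26789 m.
A = ½ × 1.7 × 2.7 = 2.295 m².
Resultant F = γ·h_c·A = 8.34831 × 5.26789 × 2.295 = 100.929 kN.
I_c = b·h³/36 = 1.7 × 2.7³/36 = 0.929475 m⁴.
Centre of pressure: y_p = y_c + I_c/(y_c·A) = 5.4 + 0.929475/(5.4 × 2.295) = 5.4 + 0.075 = 5.475 m along the plane.
Vertically, h_p = y_p·sinθ = 5.475 × 0.975535 = 5.34105 m.

h_p = 5.34 m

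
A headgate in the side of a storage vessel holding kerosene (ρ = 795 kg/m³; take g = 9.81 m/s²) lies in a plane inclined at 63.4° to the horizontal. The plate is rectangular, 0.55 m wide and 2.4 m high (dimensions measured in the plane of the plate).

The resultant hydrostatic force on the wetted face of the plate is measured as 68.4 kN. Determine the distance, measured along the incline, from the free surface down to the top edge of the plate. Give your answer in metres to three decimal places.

y_top ≈ 6.231 m

γ = ρg = 795 × 9.81 / 1000 = 7.79895 kN/m³.
A = 0.55 × 2.4 = 1.32 m².
From F = γ·h_c·A, the centroid depth is h_c = 68.4/(7.79895 × 1.32) = 6.64425 m.
Let θ = 63.4° be the plate's angle to the horizontal; measure y along the incline from where the plane meets the free surface. Vertical depth h = y·sinθ with sinθ = 0.894154.
Along the incline, y_c = h_c/sinθ = 6.64425/0.894154 = 7.43077 m.
The centroid lies 2.4/2 = 1.2 m below the top edge, so the top edge sits at y_top = 7.43077 − 1.2 = 6.23077 m along the incline.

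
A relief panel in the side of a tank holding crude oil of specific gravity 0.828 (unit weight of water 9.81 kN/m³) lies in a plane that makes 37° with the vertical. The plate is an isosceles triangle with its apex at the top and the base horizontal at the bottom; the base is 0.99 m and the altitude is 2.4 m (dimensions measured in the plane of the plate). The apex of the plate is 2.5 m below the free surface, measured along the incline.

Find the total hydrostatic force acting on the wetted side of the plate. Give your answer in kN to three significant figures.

γ = 0.828 × 9.81 = 8.12268 kN/m³.
The plate makes 37° with the vertical, i.e. θ = 90° − 37° = 53° to the horizontal. Measuring y along the incline from the free-surface line, vertical depth h = y·sinθ with sinθ = 0.798636.
With the apex up, the centroid sits 2h/3 = 2 × 2.4/3 = 1.6 m below the apex, so y_c = 2.5 + 1.6 = 4.1 m and h_c = 4.1 × 0.798636 = 3.27441 m.
A = ½ × 0.99 × 2.4 = 1.188 m².
Resultant F = γ·h_c·A = 8.12268 × 3.27441 × 1.188 = 31.5972 kN.

F ≈ 31.6 kN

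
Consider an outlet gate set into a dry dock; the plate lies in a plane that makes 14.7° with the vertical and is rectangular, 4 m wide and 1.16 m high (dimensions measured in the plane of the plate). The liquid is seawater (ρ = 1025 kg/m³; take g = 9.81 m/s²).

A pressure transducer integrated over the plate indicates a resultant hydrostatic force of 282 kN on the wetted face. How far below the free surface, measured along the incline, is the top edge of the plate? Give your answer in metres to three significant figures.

y_top ≈ 5.67 m

γ = ρg = 1025 × 9.81 / 1000 = 10.05525 kN/m³.
A = 4 × 1.16 = 4.64 m².
From F = γ·h_c·A, the centroid depth is h_c = 282/(10.05525 × 4.64) = 6.04419 m.
The plate makes 14.7° with the vertical, i.e. θ = 90° − 14.7° = 75.3° to the horizontal. Measuring y along the incline from the free-surface line, vertical depth h = y·sinθ with sinθ = 0.967268.
Along the incline, y_c = h_c/sinθ = 6.04419/0.967268 = 6.24872 m.
The centroid lies 1.16/2 = 0.58 m below the top edge, so the top edge sits at y_top = 6.24872 − 0.58 = 5.66872 m along the incline.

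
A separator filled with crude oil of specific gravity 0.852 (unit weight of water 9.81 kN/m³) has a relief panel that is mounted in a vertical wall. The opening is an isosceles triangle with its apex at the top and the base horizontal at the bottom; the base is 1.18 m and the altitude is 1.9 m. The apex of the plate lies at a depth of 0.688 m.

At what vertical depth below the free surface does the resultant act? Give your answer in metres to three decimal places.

h_p = 2.057 m

γ = 0.852 × 9.81 = 8.35812 kN/m³.
With the apex up, the centroid sits 2h/3 = 2 × 1.9/3 = 1.26667 m below the apex, so the centroid depth is h_c = 0.688 + 1.26667 = 1.95467 m.
A = ½ × 1.18 × 1.9 = 1.121 m².
Resultant F = γ·h_c·A = 8.35812 × 1.95467 × 1.121 = 18.3142 kN.
I_c = b·h³/36 = 1.18 × 1.9³/36 = 0.224823 m⁴.
Centre of pressure: y_p = y_c + I_c/(y_c·A) = 1.95467 + 0.224823/(1.95467 × 1.121) = 1.95467 + 0.102603 = 2.05727 m along the plane.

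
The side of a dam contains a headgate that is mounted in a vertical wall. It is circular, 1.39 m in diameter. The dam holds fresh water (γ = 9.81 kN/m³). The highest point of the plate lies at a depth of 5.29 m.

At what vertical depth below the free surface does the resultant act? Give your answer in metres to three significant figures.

γ = 9.81 kN/m³.
The centroid is at the centre, 0.695 m below the top of the plate, so the centroid depth is h_c = 5.29 + 0.695 = 5.985 m.
A = π(0.695)² = 1.51747 m².
Resultant F = γ·h_c·A = 9.81 × 5.985 × 1.51747 = 89.095 kN.
I_c = πr⁴/4 = π × 0.695⁴/4 = 0.183244 m⁴.
Centre of pressure: y_p = y_c + I_c/(y_c·A) = 5.985 + 0.183244/(5.985 × 1.51747) = 5.985 + 0.0201765 = 6.00518 m along the plane.

h_p = 6.01 m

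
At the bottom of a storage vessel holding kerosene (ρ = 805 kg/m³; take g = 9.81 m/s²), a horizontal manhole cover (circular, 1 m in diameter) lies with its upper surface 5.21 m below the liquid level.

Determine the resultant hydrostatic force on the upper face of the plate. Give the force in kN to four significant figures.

γ = ρg = 805 × 9.81 / 1000 = 7.89705 kN/m³.
The plate is horizontal, so pressure is uniform at p = γ·h = 7.89705 × 5.21 = 41.1436 kN/m².
A = π(0.5)² = 0.785398 m².
F = p·A = 41.1436 × 0.785398 = 32.3141 kN.

F ≈ 32.31 kN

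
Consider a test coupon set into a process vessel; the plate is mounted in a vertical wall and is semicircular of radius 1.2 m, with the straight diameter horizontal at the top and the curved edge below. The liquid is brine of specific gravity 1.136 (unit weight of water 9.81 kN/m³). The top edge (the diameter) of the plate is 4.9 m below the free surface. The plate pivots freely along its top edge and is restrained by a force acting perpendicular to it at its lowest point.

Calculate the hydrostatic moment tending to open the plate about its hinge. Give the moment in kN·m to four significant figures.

M ≈ 71.98 kN·m

γ = 1.136 × 9.81 = 11.14416 kN/m³.
The centroid of a semicircle lies 4r/(3π) = 0.509296 m from the diameter, here below the top edge, so the centroid depth is h_c = 4.9 + 0.509296 = 5.4093 m.
A = πr²/2 = π × 1.2²/2 = 2.26195 m².
Resultant F = γ·h_c·A = 11.14416 × 5.4093 × 2.26195 = 136.355 kN.
I_c = (π/8 − 8/(9π))·r⁴ = 0.109757 × 1.2⁴ = 0.227592 m⁴.
Centre of pressure: y_p = y_c + I_c/(y_c·A) = 5.4093 + 0.227592/(5.4093 × 2.26195) = 5.4093 + 0.0186009 = 5.4279 m along the plane.
The resultant acts 0.509296 + 0.0186009 = 0.527897 m (along the plate) below the hinge at the top edge, so the moment about the hinge is M = F × 0.527897 = 136.355 × 0.527897 = 71.9814 kN·m.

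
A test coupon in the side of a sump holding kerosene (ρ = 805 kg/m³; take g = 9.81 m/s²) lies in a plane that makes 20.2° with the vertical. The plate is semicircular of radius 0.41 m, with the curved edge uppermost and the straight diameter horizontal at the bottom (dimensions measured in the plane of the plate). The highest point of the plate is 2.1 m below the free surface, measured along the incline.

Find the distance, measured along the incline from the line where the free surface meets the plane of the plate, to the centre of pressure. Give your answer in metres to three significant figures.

γ = ρg = 805 × 9.81 / 1000 = 7.89705 kN/m³.
The plate makes 20.2° with the vertical, i.e. θ = 90° − 20.2° = 69.8° to the horizontal. Measuring y along the incline from the free-surface line, vertical depth h = y·sinθ with sinθ = 0.938493.
The centroid lies 4r/(3π) = 0.174009 m above the diameter, so r − 4r/(3π) = 0.41 − 0.174009 = 0.235991 m below the topmost point, so y_c = 2.1 + 0.235991 = 2.33599 m and h_c = 2.33599 × 0.938493 = 2.19231 m.
A = πr²/2 = π × 0.41²/2 = 0.264051 m².
Resultant F = γ·h_c·A = 7.89705 × 2.19231 × 0.264051 = 4.57146 kN.
I_c = (π/8 − 8/(9π))·r⁴ = 0.109757 × 0.41⁴ = 0.00310147 m⁴.
Centre of pressure: y_p = y_c + I_c/(y_c·A) = 2.33599 + 0.00310147/(2.33599 × 0.264051) = 2.33599 + 0.00502816 = 2.34102 m along the plane.

y_p = 2.34 m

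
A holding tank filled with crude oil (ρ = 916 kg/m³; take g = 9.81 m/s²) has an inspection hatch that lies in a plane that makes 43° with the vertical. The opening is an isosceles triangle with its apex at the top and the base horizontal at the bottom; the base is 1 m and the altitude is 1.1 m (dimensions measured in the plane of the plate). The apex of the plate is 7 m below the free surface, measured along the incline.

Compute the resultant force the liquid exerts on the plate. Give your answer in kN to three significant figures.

F ≈ 28.0 kN

γ = ρg = 916 × 9.81 / 1000 = 8.98596 kN/m³.
The plate makes 43° with the vertical, i.e. θ = 90° − 43° = 47° to the horizontal. Measuring y along the incline from the free-surface line, vertical depth h = y·sinθ with sinθ = 0.731354.
With the apex up, the centroid sits 2h/3 = 2 × 1.1/3 = 0.733333 m below the apex, so y_c = 7 + 0.733333 = 7.73333 m and h_c = 7.73333 × 0.731354 = 5.6558 m.
A = ½ × 1 × 1.1 = 0.55 m².
Resultant F = γ·h_c·A = 8.98596 × 5.6558 × 0.55 = 27.9525 kN.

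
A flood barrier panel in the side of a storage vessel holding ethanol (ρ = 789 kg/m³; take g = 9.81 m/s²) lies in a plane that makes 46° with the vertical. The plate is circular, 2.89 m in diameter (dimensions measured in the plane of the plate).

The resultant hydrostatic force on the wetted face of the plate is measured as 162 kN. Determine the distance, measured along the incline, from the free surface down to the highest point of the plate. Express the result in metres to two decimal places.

y_top ≈ 3.15 m

γ = ρg = 789 × 9.81 / 1000 = 7.74009 kN/m³.
A = π(1.445)² = 6.55972 m².
From F = γ·h_c·A, the centroid depth is h_c = 162/(7.74009 × 6.55972) = 3.19068 m.
The plate makes 46° with the vertical, i.e. θ = 90° − 46° = 44° to the horizontal. Measuring y along the incline from the free-surface line, vertical depth h = y·sinθ with sinθ = 0.694658.
Along the incline, y_c = h_c/sinθ = 3.19068/0.694658 = 4.59317 m.
The centroid is at the centre, 1.445 m below the top of the plate, so the highest point sits at y_top = 4.59317 − 1.445 = 3.14817 m along the incline.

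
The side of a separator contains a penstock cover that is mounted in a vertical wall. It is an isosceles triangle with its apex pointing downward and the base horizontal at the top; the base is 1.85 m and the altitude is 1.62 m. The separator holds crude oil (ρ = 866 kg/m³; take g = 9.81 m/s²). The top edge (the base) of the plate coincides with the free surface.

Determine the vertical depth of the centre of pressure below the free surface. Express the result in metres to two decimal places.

h_p = 0.81 m

γ = ρg = 866 × 9.81 / 1000 = 8.49546 kN/m³.
With the apex down, the centroid sits h/3 = 1.62/3 = 0.54 m below the base (the top edge), so the centroid depth is h_c = 0.54 m.
A = ½ × 1.85 × 1.62 = 1.4985 m².
Resultant F = γ·h_c·A = 8.49546 × 0.54 × 1.4985 = 6.87444 kN.
I_c = b·h³/36 = 1.85 × 1.62³/36 = 0.218481 m⁴.
Centre of pressure: y_p = y_c + I_c/(y_c·A) = 0.54 + 0.218481/(0.54 × 1.4985) = 0.54 + 0.27 = 0.81 m along the plane.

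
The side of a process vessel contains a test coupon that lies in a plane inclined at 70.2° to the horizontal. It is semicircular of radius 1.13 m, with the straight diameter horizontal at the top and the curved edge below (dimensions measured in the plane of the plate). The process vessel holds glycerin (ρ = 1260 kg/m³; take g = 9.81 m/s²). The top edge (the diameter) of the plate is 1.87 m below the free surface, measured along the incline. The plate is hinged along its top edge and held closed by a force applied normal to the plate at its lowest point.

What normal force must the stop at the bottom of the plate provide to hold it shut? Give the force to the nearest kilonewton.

P ≈ 25 kN

γ = ρg = 1260 × 9.81 / 1000 = 12.3606 kN/m³.
Let θ = 70.2° be the plate's angle to the horizontal; measure y along the incline from where the plane meets the free surface. Vertical depth h = y·sinθ with sinθ = 0.940881.
The centroid of a semicircle lies 4r/(3π) = 0.479587 m from the diameter, here below the top edge, so y_c = 1.87 + 0.479587 = 2.34959 m and h_c = 2.34959 × 0.940881 = 2.21068 m.
A = πr²/2 = π × 1.13²/2 = 2.00575 m².
Resultant F = γ·h_c·A = 12.3606 × 2.21068 × 2.00575 = 54.8078 kN.
I_c = (π/8 − 8/(9π))·r⁴ = 0.109757 × 1.13⁴ = 0.178956 m⁴.
Centre of pressure: y_p = y_c + I_c/(y_c·A) = 2.34959 + 0.178956/(2.34959 × 2.00575) = 2.34959 + 0.0379732 = 2.38756 m along the plane.
The resultant acts 0.479587 + 0.0379732 = 0.51756 m (along the plate) below the hinge at the top edge, so the moment about the hinge is M = F × 0.51756 = 54.8078 × 0.51756 = 28.3663 kN·m.
A normal force at the bottom, 1.13 m from the hinge, must supply this moment: P = 28.3663/1.13 = 25.1029 kN.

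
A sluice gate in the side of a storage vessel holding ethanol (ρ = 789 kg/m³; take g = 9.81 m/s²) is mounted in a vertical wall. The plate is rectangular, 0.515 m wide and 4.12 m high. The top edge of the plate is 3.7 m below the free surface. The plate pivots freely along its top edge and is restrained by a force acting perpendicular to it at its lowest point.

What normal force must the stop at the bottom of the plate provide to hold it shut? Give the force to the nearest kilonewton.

γ = ρg = 789 × 9.81 / 1000 = 7.74009 kN/m³.
The centroid lies 4.12/2 = 2.06 m below the top edge, so the centroid depth is h_c = 3.7 + 2.06 = 5.76 m.
A = 0.515 × 4.12 = 2.1218 m².
Resultant F = γ·h_c·A = 7.74009 × 5.76 × 2.1218 = 94.596 kN.
I_c = b·h³/12 = 0.515 × 4.12³/12 = 3.00136 m⁴.
Centre of pressure: y_p = y_c + I_c/(y_c·A) = 5.76 + 3.00136/(5.76 × 2.1218) = 5.76 + 0.245579 = 6.00558 m along the plane.
The resultant acts 2.06 + 0.245579 = 2.30558 m (along the plate) below the hinge at the top edge, so the moment about the hinge is M = F × 2.30558 = 94.596 × 2.30558 = 218.099 kN·m.
A normal force at the bottom, 4.12 m from the hinge, must supply this moment: P = 218.099/4.12 = 52.9367 kN.

P ≈ 53 kN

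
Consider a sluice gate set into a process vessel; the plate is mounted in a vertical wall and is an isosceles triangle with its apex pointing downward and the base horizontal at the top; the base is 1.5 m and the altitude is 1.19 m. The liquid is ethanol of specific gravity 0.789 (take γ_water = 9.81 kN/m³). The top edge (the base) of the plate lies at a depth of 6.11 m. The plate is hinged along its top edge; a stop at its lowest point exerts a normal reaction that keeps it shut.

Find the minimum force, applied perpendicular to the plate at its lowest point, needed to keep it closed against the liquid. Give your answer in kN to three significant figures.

P ≈ 15.4 kN

γ = 0.789 × 9.81 = 7.74009 kN/m³.
With the apex down, the centroid sits h/3 = 1.19/3 = 0.396667 m below the base (the top edge), so the centroid depth is h_c = 6.11 + 0.396667 = 6.50667 m.
A = ½ × 1.5 × 1.19 = 0.8925 m².
Resultant F = γ·h_c·A = 7.74009 × 6.50667 × 0.8925 = 44.9483 kN.
I_c = b·h³/36 = 1.5 × 1.19³/36 = 0.070215 m⁴.
Centre of pressure: y_p = y_c + I_c/(y_c·A) = 6.50667 + 0.070215/(6.50667 × 0.8925) = 6.50667 + 0.012091 = 6.51876 m along the plane.
The resultant acts 0.396667 + 0.012091 = 0.408758 m (along the plate) below the hinge at the top edge, so the moment about the hinge is M = F × 0.408758 = 44.9483 × 0.408758 = 18.373 kN·m.
A normal force at the bottom, 1.19 m from the hinge, must supply this moment: P = 18.373/1.19 = 15.4395 kN.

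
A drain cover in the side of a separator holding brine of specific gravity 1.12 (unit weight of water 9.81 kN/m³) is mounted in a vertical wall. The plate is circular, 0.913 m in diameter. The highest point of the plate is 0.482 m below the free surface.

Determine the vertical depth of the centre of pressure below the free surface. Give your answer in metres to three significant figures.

h_p = 0.994 m

γ = 1.12 × 9.81 = 10.9872 kN/m³.
The centroid is at the centre, 0.4565 m below the top of the plate, so the centroid depth is h_c = 0.482 + 0.4565 = 0.9385 m.
A = π(0.4565)² = 0.654684 m².
Resultant F = γ·h_c·A = 10.9872 × 0.9385 × 0.654684 = 6.75077 kN.
I_c = πr⁴/4 = π × 0.4565⁴/4 = 0.0341077 m⁴.
Centre of pressure: y_p = y_c + I_c/(y_c·A) = 0.9385 + 0.0341077/(0.9385 × 0.654684) = 0.9385 + 0.0555119 = 0.994012 m along the plane.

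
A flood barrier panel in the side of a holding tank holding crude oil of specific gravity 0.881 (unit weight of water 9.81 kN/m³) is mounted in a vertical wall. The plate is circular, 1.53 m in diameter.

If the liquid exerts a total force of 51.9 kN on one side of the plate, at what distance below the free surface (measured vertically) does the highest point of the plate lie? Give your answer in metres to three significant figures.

d_top ≈ 2.50 m

γ = 0.881 × 9.81 = 8.64261 kN/m³.
A = π(0.765)² = 1.83854 m².
From F = γ·h_c·A, the centroid depth is h_c = 51.9/(8.64261 × 1.83854) = 3.26625 m.
The centroid is at the centre, 0.765 m below the top of the plate, so the highest point sits at h_top = 3.26625 − 0.765 = 2.50125 m below the surface.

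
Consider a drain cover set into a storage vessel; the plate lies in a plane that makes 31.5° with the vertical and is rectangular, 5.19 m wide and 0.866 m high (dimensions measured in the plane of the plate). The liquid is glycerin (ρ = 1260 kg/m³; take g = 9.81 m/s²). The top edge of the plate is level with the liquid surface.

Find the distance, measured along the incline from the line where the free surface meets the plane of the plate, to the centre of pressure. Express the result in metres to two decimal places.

y_p = 0.58 m

γ = ρg = 1260 × 9.81 / 1000 = 12.3606 kN/m³.
The plate makes 31.5° with the vertical, i.e. θ = 90° − 31.5° = 58.5° to the horizontal. Measuring y along the incline from the free-surface line, vertical depth h = y·sinθ with sinθ = 0.852640.
The centroid lies 0.866/2 = 0.433 m below the top edge, so y_c = 0.433 m and h_c = 0.433 × 0.852640 = 0.369193 m.
A = 5.19 × 0.866 = 4.49454 m².
Resultant F = γ·h_c·A = 12.3606 × 0.369193 × 4.49454 = 20.5106 kN.
I_c = b·h³/12 = 5.19 × 0.866³/12 = 0.280892 m⁴.
Centre of pressure: y_p = y_c + I_c/(y_c·A) = 0.433 + 0.280892/(0.433 × 4.49454) = 0.433 + 0.144333 = 0.577333 m along the plane.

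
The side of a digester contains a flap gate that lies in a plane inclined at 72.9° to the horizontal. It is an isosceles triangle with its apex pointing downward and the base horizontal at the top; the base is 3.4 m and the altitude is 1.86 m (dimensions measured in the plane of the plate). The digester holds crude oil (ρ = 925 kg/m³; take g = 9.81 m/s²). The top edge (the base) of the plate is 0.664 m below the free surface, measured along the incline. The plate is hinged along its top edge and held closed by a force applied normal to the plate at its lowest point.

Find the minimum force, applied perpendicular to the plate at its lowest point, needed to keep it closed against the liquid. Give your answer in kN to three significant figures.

P ≈ 14.6 kN

γ = ρg = 925 × 9.81 / 1000 = 9.07425 kN/m³.
Let θ = 72.9° be the plate's angle to the horizontal; measure y along the incline from where the plane meets the free surface. Vertical depth h = y·sinθ with sinθ = 0.955793.
With the apex down, the centroid sits h/3 = 1.86/3 = 0.62 m below the base (the top edge), so y_c = 0.664 + 0.62 = 1.284 m and h_c = 1.284 × 0.955793 = 1.22724 m.
A = ½ × 3.4 × 1.86 = 3.162 m².
Resultant F = γ·h_c·A = 9.07425 × 1.22724 × 3.162 = 35.2129 kN.
I_c = b·h³/36 = 3.4 × 1.86³/36 = 0.607736 m⁴.
Centre of pressure: y_p = y_c + I_c/(y_c·A) = 1.284 + 0.607736/(1.284 × 3.162) = 1.284 + 0.149688 = 1.43369 m along the plane.
The resultant acts 0.62 + 0.149688 = 0.769688 m (along the plate) below the hinge at the top edge, so the moment about the hinge is M = F × 0.769688 = 35.2129 × 0.769688 = 27.1029 kN·m.
A normal force at the bottom, 1.86 m from the hinge, must supply this moment: P = 27.1029/1.86 = 14.5715 kN.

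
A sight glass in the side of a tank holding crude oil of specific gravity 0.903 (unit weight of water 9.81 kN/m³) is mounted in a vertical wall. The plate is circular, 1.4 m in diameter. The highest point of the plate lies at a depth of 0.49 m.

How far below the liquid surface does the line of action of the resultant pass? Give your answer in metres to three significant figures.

h_p = 1.29 m

γ = 0.903 × 9.81 = 8.85843 kN/m³.
The centroid is at the centre, 0.7 m below the top of the plate, so the centroid depth is h_c = 0.49 + 0.7 = 1.19 m.
A = π(0.7)² = 1.53938 m².
Resultant F = γ·h_c·A = 8.85843 × 1.19 × 1.53938 = 16.2274 kN.
I_c = πr⁴/4 = π × 0.7⁴/4 = 0.188574 m⁴.
Centre of pressure: y_p = y_c + I_c/(y_c·A) = 1.19 + 0.188574/(1.19 × 1.53938) = 1.19 + 0.102941 = 1.29294 m along the plane.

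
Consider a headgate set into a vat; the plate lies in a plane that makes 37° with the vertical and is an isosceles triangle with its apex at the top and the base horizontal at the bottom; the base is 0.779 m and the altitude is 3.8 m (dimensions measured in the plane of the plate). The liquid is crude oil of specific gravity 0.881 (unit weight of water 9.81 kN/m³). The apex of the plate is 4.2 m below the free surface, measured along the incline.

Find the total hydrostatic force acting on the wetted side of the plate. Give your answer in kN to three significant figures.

γ = 0.881 × 9.81 = 8.64261 kN/m³.
The plate makes 37° with the vertical, i.e. θ = 90° − 37° = 53° to the horizontal. Measuring y along the incline from the free-surface line, vertical depth h = y·sinθ with sinθ = 0.798636.
With the apex up, the centroid sits 2h/3 = 2 × 3.8/3 = 2.53333 m below the apex, so y_c = 4.2 + 2.53333 = 6.73333 m and h_c = 6.73333 × 0.798636 = 5.37748 m.
A = ½ × 0.779 × 3.8 = 1.4801 m².
Resultant F = γ·h_c·A = 8.64261 × 5.37748 × 1.4801 = 68.7883 kN.

F ≈ 68.8 kN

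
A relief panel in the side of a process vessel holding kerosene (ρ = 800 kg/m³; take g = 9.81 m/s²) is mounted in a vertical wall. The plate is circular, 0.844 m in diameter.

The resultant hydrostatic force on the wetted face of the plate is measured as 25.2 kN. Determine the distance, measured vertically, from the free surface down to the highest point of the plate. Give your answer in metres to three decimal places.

γ = ρg = 800 × 9.81 / 1000 = 7.848 kN/m³.
A = π(0.422)² = 0.559467 m².
From F = γ·h_c·A, the centroid depth is h_c = 25.2/(7.848 × 0.559467) = 5.73941 m.
The centroid is at the centre, 0.422 m below the top of the plate, so the highest point sits at h_top = 5.73941 − 0.422 = 5.31741 m below the surface.

d_top ≈ 5.317 m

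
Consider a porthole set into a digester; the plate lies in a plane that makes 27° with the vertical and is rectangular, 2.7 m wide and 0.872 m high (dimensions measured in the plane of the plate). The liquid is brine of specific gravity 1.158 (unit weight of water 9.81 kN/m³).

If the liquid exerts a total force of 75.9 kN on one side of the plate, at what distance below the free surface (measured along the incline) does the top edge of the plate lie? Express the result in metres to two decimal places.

γ = 1.158 × 9.81 = 11.35998 kN/m³.
A = 2.7 × 0.872 = 2.3544 m².
From F = γ·h_c·A, the centroid depth is h_c = 75.9/(11.35998 × 2.3544) = 2.83781 m.
The plate makes 27° with the vertical, i.e. θ = 90° − 27° = 63° to the horizontal. Measuring y along the incline from the free-surface line, vertical depth h = y·sinθ with sinθ = 0.891007.
Along the incline, y_c = h_c/sinθ = 2.83781/0.891007 = 3.18495 m.
The centroid lies 0.872/2 = 0.436 m below the top edge, so the top edge sits at y_top = 3.18495 − 0.436 = 2.74895 m along the incline.

y_top ≈ 2.75 m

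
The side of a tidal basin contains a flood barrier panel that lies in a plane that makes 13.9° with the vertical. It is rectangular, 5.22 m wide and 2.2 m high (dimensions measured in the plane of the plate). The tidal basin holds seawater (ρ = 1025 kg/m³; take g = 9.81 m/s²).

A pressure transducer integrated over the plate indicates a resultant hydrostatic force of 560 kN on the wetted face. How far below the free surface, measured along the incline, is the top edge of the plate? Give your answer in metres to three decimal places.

y_top ≈ 3.896 m

γ = ρg = 1025 × 9.81 / 1000 = 10.05525 kN/m³.
A = 5.22 × 2.2 = 11.484 m².
From F = γ·h_c·A, the centroid depth is h_c = 560/(10.05525 × 11.484) = 4.84956 m.
The plate makes 13.9° with the vertical, i.e. θ = 90° − 13.9° = 76.1° to the horizontal. Measuring y along the incline from the free-surface line, vertical depth h = y·sinθ with sinθ = 0.970716.
Along the incline, y_c = h_c/sinθ = 4.84956/0.970716 = 4.99586 m.
The centroid lies 2.2/2 = 1.1 m below the top edge, so the top edge sits at y_top = 4.99586 − 1.1 = 3.89586 m along the incline.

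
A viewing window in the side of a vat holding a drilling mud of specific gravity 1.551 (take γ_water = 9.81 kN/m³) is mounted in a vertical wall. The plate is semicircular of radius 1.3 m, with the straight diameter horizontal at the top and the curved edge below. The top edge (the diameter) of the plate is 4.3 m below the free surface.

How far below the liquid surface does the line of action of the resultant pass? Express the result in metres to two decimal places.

h_p = 4.88 m

γ = 1.551 × 9.81 = 15.21531 kN/m³.
The centroid of a semicircle lies 4r/(3π) = 0.551737 m from the diameter, here below the top edge, so the centroid depth is h_c = 4.3 + 0.551737 = 4.85174 m.
A = πr²/2 = π × 1.3²/2 = 2.65465 m².
Resultant F = γ·h_c·A = 15.21531 × 4.85174 × 2.65465 = 195.968 kN.
I_c = (π/8 − 8/(9π))·r⁴ = 0.109757 × 1.3⁴ = 0.313477 m⁴.
Centre of pressure: y_p = y_c + I_c/(y_c·A) = 4.85174 + 0.313477/(4.85174 × 2.65465) = 4.85174 + 0.0243389 = 4.87608 m along the plane.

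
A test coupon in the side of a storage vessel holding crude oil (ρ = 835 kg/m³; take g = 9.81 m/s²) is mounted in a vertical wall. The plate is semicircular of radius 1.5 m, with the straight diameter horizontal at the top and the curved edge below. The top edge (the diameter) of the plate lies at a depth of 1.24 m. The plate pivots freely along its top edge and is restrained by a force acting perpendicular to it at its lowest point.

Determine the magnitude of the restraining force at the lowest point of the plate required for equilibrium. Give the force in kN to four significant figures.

γ = ρg = 835 × 9.81 / 1000 = 8.19135 kN/m³.
The centroid of a semicircle lies 4r/(3π) = 0.63662 m from the diameter, here below the top edge, so the centroid depth is h_c = 1.24 + 0.63662 = 1.87662 m.
A = πr²/2 = π × 1.5²/2 = 3.53429 m².
Resultant F = γ·h_c·A = 8.19135 × 1.87662 × 3.53429 = 54.3293 kN.
I_c = (π/8 − 8/(9π))·r⁴ = 0.109757 × 1.5⁴ = 0.555645 m⁴.
Centre of pressure: y_p = y_c + I_c/(y_c·A) = 1.87662 + 0.555645/(1.87662 × 3.53429) = 1.87662 + 0.0837759 = 1.9604 m along the plane.
The resultant acts 0.63662 + 0.0837759 = 0.720396 m (along the plate) below the hinge at the top edge, so the moment about the hinge is M = F × 0.720396 = 54.3293 × 0.720396 = 39.1386 kN·m.
A normal force at the bottom, 1.5 m from the hinge, must supply this moment: P = 39.1386/1.5 = 26.0924 kN.

P ≈ 26.09 kN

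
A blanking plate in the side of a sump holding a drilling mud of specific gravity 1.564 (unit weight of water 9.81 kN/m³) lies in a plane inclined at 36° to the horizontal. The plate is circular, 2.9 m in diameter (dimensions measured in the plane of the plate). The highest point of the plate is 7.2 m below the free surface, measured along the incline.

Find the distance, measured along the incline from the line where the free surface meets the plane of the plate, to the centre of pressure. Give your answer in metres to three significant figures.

γ = 1.564 × 9.81 = 15.34284 kN/m³.
Let θ = 36° be the plate's angle to the horizontal; measure y along the incline from where the plane meets the free surface. Vertical depth h = y·sinθ with sinθ = 0.587785.
The centroid is at the centre, 1.45 m below the top of the plate, so y_c = 7.2 + 1.45 = 8.65 m and h_c = 8.65 × 0.587785 = 5.08434 m.
A = π(1.45)² = 6.6052 m².
Resultant F = γ·h_c·A = 15.34284 × 5.08434 × 6.6052 = 515.26 kN.
I_c = πr⁴/4 = π × 1.45⁴/4 = 3.47186 m⁴.
Centre of pressure: y_p = y_c + I_c/(y_c·A) = 8.65 + 3.47186/(8.65 × 6.6052) = 8.65 + 0.0607659 = 8.71077 m along the plane.

y_p = 8.71 m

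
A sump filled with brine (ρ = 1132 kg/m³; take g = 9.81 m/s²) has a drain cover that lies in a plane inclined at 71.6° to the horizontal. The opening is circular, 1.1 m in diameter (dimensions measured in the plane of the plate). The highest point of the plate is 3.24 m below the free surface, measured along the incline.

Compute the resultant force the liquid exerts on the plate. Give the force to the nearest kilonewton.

γ = ρg = 1132 × 9.81 / 1000 = 11.10492 kN/m³.
Let θ = 71.6° be the plate's angle to the horizontal; measure y along the incline from where the plane meets the free surface. Vertical depth h = y·sinθ with sinθ = 0.948876.
The centroid is at the centre, 0.55 m below the top of the plate, so y_c = 3.24 + 0.55 = 3.79 m and h_c = 3.79 × 0.948876 = 3.59624 m.
A = π(0.55)² = 0.950332 m².
Resultant F = γ·h_c·A = 11.10492 × 3.59624 × 0.950332 = 37.9524 kN.

F ≈ 38 kN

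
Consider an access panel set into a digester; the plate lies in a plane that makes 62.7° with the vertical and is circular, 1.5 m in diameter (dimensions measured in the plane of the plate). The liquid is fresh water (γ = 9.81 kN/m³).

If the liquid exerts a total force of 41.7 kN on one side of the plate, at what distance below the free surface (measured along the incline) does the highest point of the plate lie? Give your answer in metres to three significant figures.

y_top ≈ 4.49 m

γ = 9.81 kN/m³.
A = π(0.75)² = 1.76715 m².
From F = γ·h_c·A, the centroid depth is h_c = 41.7/(9.81 × 1.76715) = 2.40544 m.
The plate makes 62.7° with the vertical, i.e. θ = 90° − 62.7° = 27.3° to the horizontal. Measuring y along the incline from the free-surface line, vertical depth h = y·sinθ with sinθ = 0.458650.
Along the incline, y_c = h_c/sinθ = 2.40544/0.458650 = 5.24461 m.
The centroid is at the centre, 0.75 m below the top of the plate, so the highest point sits at y_top = 5.24461 − 0.75 = 4.49461 m along the incline.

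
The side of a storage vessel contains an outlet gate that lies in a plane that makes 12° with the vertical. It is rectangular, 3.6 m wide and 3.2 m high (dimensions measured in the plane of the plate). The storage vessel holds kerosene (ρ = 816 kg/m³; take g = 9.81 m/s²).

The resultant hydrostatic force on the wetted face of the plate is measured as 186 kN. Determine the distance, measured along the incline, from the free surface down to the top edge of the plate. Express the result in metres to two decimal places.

y_top ≈ 0.46 m

γ = ρg = 816 × 9.81 / 1000 = 8.00496 kN/m³.
A = 3.6 × 3.2 = 11.52 m².
From F = γ·h_c·A, the centroid depth is h_c = 186/(8.00496 × 11.52) = 2.01698 m.
The plate makes 12° with the vertical, i.e. θ = 90° − 12° = 78° to the horizontal. Measuring y along the incline from the free-surface line, vertical depth h = y·sinθ with sinθ = 0.978148.
Along the incline, y_c = h_c/sinθ = 2.01698/0.978148 = 2.06204 m.
The centroid lies 3.2/2 = 1.6 m below the top edge, so the top edge sits at y_top = 2.06204 − 1.6 = 0.46204 m along the incline.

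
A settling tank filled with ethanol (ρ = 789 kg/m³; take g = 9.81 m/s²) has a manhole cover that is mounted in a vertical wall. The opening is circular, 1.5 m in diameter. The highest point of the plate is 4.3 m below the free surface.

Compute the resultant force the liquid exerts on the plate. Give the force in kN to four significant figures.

γ = ρg = 789 × 9.81 / 1000 = 7.74009 kN/m³.
The centroid is at the centre, 0.75 m below the top of the plate, so the centroid depth is h_c = 4.3 + 0.75 = 5.05 m.
A = π(0.75)² = 1.76715 m².
Resultant F = γ·h_c·A = 7.74009 × 5.05 × 1.76715 = 69.0734 kN.

F ≈ 69.07 kN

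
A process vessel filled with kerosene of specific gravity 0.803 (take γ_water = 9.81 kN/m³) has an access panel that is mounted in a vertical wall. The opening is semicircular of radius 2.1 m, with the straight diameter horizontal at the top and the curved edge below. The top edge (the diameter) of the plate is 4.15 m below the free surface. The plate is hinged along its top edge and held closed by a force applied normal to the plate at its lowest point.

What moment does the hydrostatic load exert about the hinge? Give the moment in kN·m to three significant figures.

γ = 0.803 × 9.81 = 7.87743 kN/m³.
The centroid of a semicircle lies 4r/(3π) = 0.891268 m from the diameter, here below the top edge, so the centroid depth is h_c = 4.15 + 0.891268 = 5.04127 m.
A = πr²/2 = π × 2.1²/2 = 6.92721 m².
Resultant F = γ·h_c·A = 7.87743 × 5.04127 × 6.92721 = 275.095 kN.
I_c = (π/8 − 8/(9π))·r⁴ = 0.109757 × 2.1⁴ = 2.13457 m⁴.
Centre of pressure: y_p = y_c + I_c/(y_c·A) = 5.04127 + 2.13457/(5.04127 × 6.92721) = 5.04127 + 0.061124 = 5.10239 m along the plane.
The resultant acts 0.891268 + 0.061124 = 0.952392 m (along the plate) below the hinge at the top edge, so the moment about the hinge is M = F × 0.952392 = 275.095 × 0.952392 = 261.998 kN·m.

M ≈ 262 kN·m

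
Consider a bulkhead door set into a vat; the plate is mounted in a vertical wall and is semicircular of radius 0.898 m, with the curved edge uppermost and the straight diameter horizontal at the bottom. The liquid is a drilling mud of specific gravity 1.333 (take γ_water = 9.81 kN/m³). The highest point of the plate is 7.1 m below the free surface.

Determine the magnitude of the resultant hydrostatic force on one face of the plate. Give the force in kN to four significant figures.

F ≈ 126.2 kN

γ = 1.333 × 9.81 = 13.07673 kN/m³.
The centroid lies 4r/(3π) = 0.381123 m above the diameter, so r − 4r/(3π) = 0.898 − 0.381123 = 0.516877 m below the topmost point, so the centroid depth is h_c = 7.1 + 0.516877 = 7.61688 m.
A = πr²/2 = π × 0.898²/2 = 1.2667 m².
Resultant F = γ·h_c·A = 13.07673 × 7.61688 × 1.2667 = 126.168 kN.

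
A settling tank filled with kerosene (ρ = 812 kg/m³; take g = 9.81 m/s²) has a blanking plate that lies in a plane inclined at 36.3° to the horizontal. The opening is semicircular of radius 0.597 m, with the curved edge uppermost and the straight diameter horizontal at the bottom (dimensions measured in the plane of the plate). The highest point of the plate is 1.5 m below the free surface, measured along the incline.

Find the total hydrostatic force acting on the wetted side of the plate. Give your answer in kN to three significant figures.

F ≈ 4.87 kN

γ = ρg = 812 × 9.81 / 1000 = 7.96572 kN/m³.
Let θ = 36.3° be the plate's angle to the horizontal; measure y along the incline from where the plane meets the free surface. Vertical depth h = y·sinθ with sinθ = 0.592013.
The centroid lies 4r/(3π) = 0.253375 m above the diameter, so r − 4r/(3π) = 0.597 − 0.253375 = 0.343625 m below the topmost point, so y_c = 1.5 + 0.343625 = 1.84363 m and h_c = 1.84363 × 0.592013 = 1.09145 m.
A = πr²/2 = π × 0.597²/2 = 0.559846 m².
Resultant F = γ·h_c·A = 7.96572 × 1.09145 × 0.559846 = 4.8674 kN.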